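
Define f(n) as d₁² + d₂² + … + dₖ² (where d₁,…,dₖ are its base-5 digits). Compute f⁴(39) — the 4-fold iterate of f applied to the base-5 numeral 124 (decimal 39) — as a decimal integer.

13

39 = (1,2,4)_5 → 1² + 2² + 4² = 21
21 = (4,1)_5 → 4² + 1² = 17
17 = (3,2)_5 → 3² + 2² = 13
13 = (2,3)_5 → 2² + 3² = 13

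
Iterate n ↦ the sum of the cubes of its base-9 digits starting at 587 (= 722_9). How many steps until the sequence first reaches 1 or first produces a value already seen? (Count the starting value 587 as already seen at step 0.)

587 = (7,2,2)_9 → 7³ + 2³ + 2³ = 343 + 8 + 8 = 359
359 = (4,3,8)_9 → 4³ + 3³ + 8³ = 64 + 27 + 512 = 603
603 = (7,4,0)_9 → 7³ + 4³ + 0³ = 343 + 64 + 0 = 407
407 = (5,0,2)_9 → 5³ + 0³ + 2³ = 125 + 0 + 8 = 133
133 = (1,5,7)_9 → 1³ + 5³ + 7³ = 1 + 125 + 343 = 469
469 = (5,7,1)_9 → 5³ + 7³ + 1³ = 125 + 343 + 1 = 469  — 469 repeats.
That took 6 steps.

6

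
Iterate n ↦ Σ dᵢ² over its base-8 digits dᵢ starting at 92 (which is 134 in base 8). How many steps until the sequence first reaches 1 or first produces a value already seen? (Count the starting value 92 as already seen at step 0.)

92 = (1,3,4)_8 → 1² + 3² + 4² = 26
26 = (3,2)_8 → 3² + 2² = 13
13 = (1,5)_8 → 1² + 5² = 26  — 26 repeats.
That took 3 steps.

3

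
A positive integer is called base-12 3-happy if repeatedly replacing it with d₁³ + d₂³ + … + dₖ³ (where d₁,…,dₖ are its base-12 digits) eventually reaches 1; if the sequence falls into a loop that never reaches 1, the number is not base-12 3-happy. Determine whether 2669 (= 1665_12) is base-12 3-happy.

not base-12 3-happy

2669 = (1,6,6,5)_12 → 1³ + 6³ + 6³ + 5³ = 1 + 216 + 216 + 125 = 558
558 = (3,10,6)_12 → 3³ + 10³ + 6³ = 27 + 1000 + 216 = 1243
1243 = (8,7,7)_12 → 8³ + 7³ + 7³ = 512 + 343 + 343 = 1198
1198 = (8,3,10)_12 → 8³ + 3³ + 10³ = 512 + 27 + 1000 = 1539
1539 = (10,8,3)_12 → 10³ + 8³ + 3³ = 1000 + 512 + 27 = 1539  — 1539 already seen; the sequence cycles without reaching 1.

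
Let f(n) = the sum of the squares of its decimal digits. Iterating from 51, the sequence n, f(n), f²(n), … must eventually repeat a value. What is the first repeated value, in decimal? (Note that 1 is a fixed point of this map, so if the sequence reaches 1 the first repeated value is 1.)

51 → 5² + 1² = 26
26 → 2² + 6² = 40
40 → 4² + 0² = 16
16 → 1² + 6² = 37
37 → 3² + 7² = 58
58 → 5² + 8² = 89
89 → 8² + 9² = 145
145 → 1² + 4² + 5² = 42
42 → 4² + 2² = 20
20 → 2² + 0² = 4
4 → 4² = 16  — 16 already appeared earlier.

16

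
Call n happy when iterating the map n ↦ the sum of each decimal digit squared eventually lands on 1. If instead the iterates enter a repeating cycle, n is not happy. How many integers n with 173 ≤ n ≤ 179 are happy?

1

173: 173 → 59 → 106 → 37 → 58 → 89 → 145 → 42 → 20 → 4 → 16 → 37  — not happy
174: 174 → 66 → 72 → 53 → 34 → 25 → 29 → 85 → 89 → 145 → 42 → 20 → 4 → 16 → 37 → 58 → 89  — not happy
175: 175 → 75 → 74 → 65 → 61 → 37 → 58 → 89 → 145 → 42 → 20 → 4 → 16 → 37  — not happy
176: 176 → 86 → 100 → 1  — happy
177: 177 → 99 → 162 → 41 → 17 → 50 → 25 → 29 → 85 → 89 → 145 → 42 → 20 → 4 → 16 → 37 → 58 → 89  — not happy
178: 178 → 114 → 18 → 65 → 61 → 37 → 58 → 89 → 145 → 42 → 20 → 4 → 16 → 37  — not happy
179: 179 → 131 → 11 → 2 → 4 → 16 → 37 → 58 → 89 → 145 → 42 → 20 → 4  — not happy
happy: 176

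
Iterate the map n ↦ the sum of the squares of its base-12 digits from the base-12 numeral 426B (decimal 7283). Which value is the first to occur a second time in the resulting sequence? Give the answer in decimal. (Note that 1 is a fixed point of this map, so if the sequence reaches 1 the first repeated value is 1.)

7283 = (4,2,6,11)_12 → 4² + 2² + 6² + 11² = 177
177 = (1,2,9)_12 → 1² + 2² + 9² = 86
86 = (7,2)_12 → 7² + 2² = 53
53 = (4,5)_12 → 4² + 5² = 41
41 = (3,5)_12 → 3² + 5² = 34
34 = (2,10)_12 → 2² + 10² = 104
104 = (8,8)_12 → 8² + 8² = 128
128 = (10,8)_12 → 10² + 8² = 164
164 = (1,1,8)_12 → 1² + 1² + 8² = 66
66 = (5,6)_12 → 5² + 6² = 61
61 = (5,1)_12 → 5² + 1² = 26
26 = (2,2)_12 → 2² + 2² = 8
8 = (8)_12 → 8² = 64
64 = (5,4)_12 → 5² + 4² = 41  — 41 already appeared earlier.

41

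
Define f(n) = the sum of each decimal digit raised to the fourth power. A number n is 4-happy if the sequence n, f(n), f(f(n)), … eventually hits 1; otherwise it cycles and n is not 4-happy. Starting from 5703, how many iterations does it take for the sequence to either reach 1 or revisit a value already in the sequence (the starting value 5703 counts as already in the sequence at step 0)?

5703 → 5⁴ + 7⁴ + 0⁴ + 3⁴ = 3107
3107 → 3⁴ + 1⁴ + 0⁴ + 7⁴ = 2483
2483 → 2⁴ + 4⁴ + 8⁴ + 3⁴ = 4449
4449 → 4⁴ + 4⁴ + 4⁴ + 9⁴ = 7329
7329 → 7⁴ + 3⁴ + 2⁴ + 9⁴ = 9059
9059 → 9⁴ + 0⁴ + 5⁴ + 9⁴ = 13747
13747 → 1⁴ + 3⁴ + 7⁴ + 4⁴ + 7⁴ = 5140
5140 → 5⁴ + 1⁴ + 4⁴ + 0⁴ = 882
882 → 8⁴ + 8⁴ + 2⁴ = 8208
8208 → 8⁴ + 2⁴ + 0⁴ + 8⁴ = 8208  — 8208 repeats.
That took 10 steps.

10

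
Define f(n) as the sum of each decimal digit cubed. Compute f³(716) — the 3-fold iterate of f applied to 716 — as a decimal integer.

92

716 → 7³ + 1³ + 6³ = 343 + 1 + 216 = 560
560 → 5³ + 6³ + 0³ = 125 + 216 + 0 = 341
341 → 3³ + 4³ + 1³ = 27 + 64 + 1 = 92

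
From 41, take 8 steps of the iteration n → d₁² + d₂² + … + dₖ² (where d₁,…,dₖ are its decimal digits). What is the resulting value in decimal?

42

41 → 4² + 1² = 17
17 → 1² + 7² = 50
50 → 5² + 0² = 25
25 → 2² + 5² = 29
29 → 2² + 9² = 85
85 → 8² + 5² = 89
89 → 8² + 9² = 145
145 → 1² + 4² + 5² = 42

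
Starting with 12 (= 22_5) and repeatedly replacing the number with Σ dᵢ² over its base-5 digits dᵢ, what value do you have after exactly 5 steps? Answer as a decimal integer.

10

12 = (2,2)_5 → 2² + 2² = 8
8 = (1,3)_5 → 1² + 3² = 10
10 = (2,0)_5 → 2² + 0² = 4
4 = (4)_5 → 4² = 16
16 = (3,1)_5 → 3² + 1² = 10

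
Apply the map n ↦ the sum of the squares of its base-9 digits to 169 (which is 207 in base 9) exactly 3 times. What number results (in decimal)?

65

169 = (2,0,7)_9 → 2² + 0² + 7² = 4 + 0 + 49 = 53
53 = (5,8)_9 → 5² + 8² = 25 + 64 = 89
89 = (1,0,8)_9 → 1² + 0² + 8² = 1 + 0 + 64 = 65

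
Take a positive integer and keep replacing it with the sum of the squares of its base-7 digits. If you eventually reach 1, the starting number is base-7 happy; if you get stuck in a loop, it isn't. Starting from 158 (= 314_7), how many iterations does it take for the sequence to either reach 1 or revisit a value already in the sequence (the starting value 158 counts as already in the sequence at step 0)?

158 = (3,1,4)_7 → 3² + 1² + 4² = 9 + 1 + 16 = 26
26 = (3,5)_7 → 3² + 5² = 9 + 25 = 34
34 = (4,6)_7 → 4² + 6² = 16 + 36 = 52
52 = (1,0,3)_7 → 1² + 0² + 3² = 1 + 0 + 9 = 10
10 = (1,3)_7 → 1² + 3² = 1 + 9 = 10  — 10 repeats.
That took 5 steps.

5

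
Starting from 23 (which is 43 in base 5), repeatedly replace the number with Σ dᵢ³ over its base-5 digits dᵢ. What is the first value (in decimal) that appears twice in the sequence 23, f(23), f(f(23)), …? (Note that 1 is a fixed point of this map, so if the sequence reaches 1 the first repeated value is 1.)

23 = (4,3)_5 → 4³ + 3³ = 91
91 = (3,3,1)_5 → 3³ + 3³ + 1³ = 55
55 = (2,1,0)_5 → 2³ + 1³ + 0³ = 9
9 = (1,4)_5 → 1³ + 4³ = 65
65 = (2,3,0)_5 → 2³ + 3³ + 0³ = 35
35 = (1,2,0)_5 → 1³ + 2³ + 0³ = 9  — 9 already appeared earlier.

9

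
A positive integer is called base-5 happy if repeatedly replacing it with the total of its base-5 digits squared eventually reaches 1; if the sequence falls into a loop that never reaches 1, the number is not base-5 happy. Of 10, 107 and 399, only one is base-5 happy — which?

10: 10 → 4 → 16 → 10  — repeats 10 (not base-5 happy)
107: 107 → 21 → 17 → 13 → 13  — repeats 13 (not base-5 happy)
399: 399 → 41 → 11 → 5 → 1  — reaches 1 (base-5 happy)

399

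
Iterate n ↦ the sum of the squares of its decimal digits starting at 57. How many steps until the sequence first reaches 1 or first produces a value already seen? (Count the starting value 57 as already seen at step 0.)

57 → 5² + 7² = 74
74 → 7² + 4² = 65
65 → 6² + 5² = 61
61 → 6² + 1² = 37
37 → 3² + 7² = 58
58 → 5² + 8² = 89
89 → 8² + 9² = 145
145 → 1² + 4² + 5² = 42
42 → 4² + 2² = 20
20 → 2² + 0² = 4
4 → 4² = 16
16 → 1² + 6² = 37  — 37 repeats.
That took 12 steps.

12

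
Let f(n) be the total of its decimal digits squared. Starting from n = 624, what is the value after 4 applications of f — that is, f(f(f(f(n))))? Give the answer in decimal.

624 → 6² + 2² + 4² = 56
56 → 5² + 6² = 61
61 → 6² + 1² = 37
37 → 3² + 7² = 58

58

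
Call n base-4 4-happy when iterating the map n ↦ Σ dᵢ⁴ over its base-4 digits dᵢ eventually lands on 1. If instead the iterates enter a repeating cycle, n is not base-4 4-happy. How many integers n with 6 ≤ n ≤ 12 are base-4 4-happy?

6

6: 6 → 17 → 2 → 16 → 1  — base-4 4-happy
7: 7 → 82 → 18 → 17 → 2 → 16 → 1  — base-4 4-happy
8: 8 → 16 → 1  — base-4 4-happy
9: 9 → 17 → 2 → 16 → 1  — base-4 4-happy
10: 10 → 32 → 16 → 1  — base-4 4-happy
11: 11 → 97 → 18 → 17 → 2 → 16 → 1  — base-4 4-happy
12: 12 → 81 → 3 → 81  — not base-4 4-happy
base-4 4-happy: 6, 7, 8, 9, 10, 11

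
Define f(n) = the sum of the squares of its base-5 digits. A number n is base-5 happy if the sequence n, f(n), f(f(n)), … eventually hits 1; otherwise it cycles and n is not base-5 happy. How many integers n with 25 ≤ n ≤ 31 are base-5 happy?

2

25: 25 → 1  — base-5 happy
26: 26 → 2 → 4 → 16 → 10 → 4  — not base-5 happy
27: 27 → 5 → 1  — base-5 happy
28: 28 → 10 → 4 → 16 → 10  — not base-5 happy
29: 29 → 17 → 13 → 13  — not base-5 happy
30: 30 → 2 → 4 → 16 → 10 → 4  — not base-5 happy
31: 31 → 3 → 9 → 17 → 13 → 13  — not base-5 happy
base-5 happy: 25, 27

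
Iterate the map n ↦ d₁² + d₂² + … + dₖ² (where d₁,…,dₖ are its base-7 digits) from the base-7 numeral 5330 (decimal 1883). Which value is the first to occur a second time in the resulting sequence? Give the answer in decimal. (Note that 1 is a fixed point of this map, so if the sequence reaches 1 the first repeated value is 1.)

37

1883 = (5,3,3,0)_7 → 5² + 3² + 3² + 0² = 25 + 9 + 9 + 0 = 43
43 = (6,1)_7 → 6² + 1² = 36 + 1 = 37
37 = (5,2)_7 → 5² + 2² = 25 + 4 = 29
29 = (4,1)_7 → 4² + 1² = 16 + 1 = 17
17 = (2,3)_7 → 2² + 3² = 4 + 9 = 13
13 = (1,6)_7 → 1² + 6² = 1 + 36 = 37  — 37 already appeared earlier.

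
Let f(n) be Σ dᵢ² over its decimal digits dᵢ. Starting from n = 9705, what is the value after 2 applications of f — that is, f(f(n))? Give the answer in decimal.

51

9705 → 9² + 7² + 0² + 5² = 81 + 49 + 0 + 25 = 155
155 → 1² + 5² + 5² = 1 + 25 + 25 = 51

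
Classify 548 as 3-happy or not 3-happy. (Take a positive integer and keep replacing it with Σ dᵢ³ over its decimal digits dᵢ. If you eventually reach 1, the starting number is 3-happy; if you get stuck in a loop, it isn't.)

548 → 5³ + 4³ + 8³ = 125 + 64 + 512 = 701
701 → 7³ + 0³ + 1³ = 343 + 0 + 1 = 344
344 → 3³ + 4³ + 4³ = 27 + 64 + 64 = 155
155 → 1³ + 5³ + 5³ = 1 + 125 + 125 = 251
251 → 2³ + 5³ + 1³ = 8 + 125 + 1 = 134
134 → 1³ + 3³ + 4³ = 1 + 27 + 64 = 92
92 → 9³ + 2³ = 729 + 8 = 737
737 → 7³ + 3³ + 7³ = 343 + 27 + 343 = 713
713 → 7³ + 1³ + 3³ = 343 + 1 + 27 = 371
371 → 3³ + 7³ + 1³ = 27 + 343 + 1 = 371  — 371 already seen; the sequence cycles without reaching 1.

not 3-happy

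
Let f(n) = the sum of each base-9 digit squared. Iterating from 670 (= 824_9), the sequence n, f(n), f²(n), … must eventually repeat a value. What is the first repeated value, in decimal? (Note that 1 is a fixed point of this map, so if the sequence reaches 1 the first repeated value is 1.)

50

670 = (8,2,4)_9 → 8² + 2² + 4² = 84
84 = (1,0,3)_9 → 1² + 0² + 3² = 10
10 = (1,1)_9 → 1² + 1² = 2
2 = (2)_9 → 2² = 4
4 = (4)_9 → 4² = 16
16 = (1,7)_9 → 1² + 7² = 50
50 = (5,5)_9 → 5² + 5² = 50  — 50 already appeared earlier.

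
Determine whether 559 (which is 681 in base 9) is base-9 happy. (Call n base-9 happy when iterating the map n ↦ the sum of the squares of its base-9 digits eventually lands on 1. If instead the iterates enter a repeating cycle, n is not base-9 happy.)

559 = (6,8,1)_9 → 6² + 8² + 1² = 36 + 64 + 1 = 101
101 = (1,2,2)_9 → 1² + 2² + 2² = 1 + 4 + 4 = 9
9 = (1,0)_9 → 1² + 0² = 1 + 0 = 1  — reached 1.

base-9 happy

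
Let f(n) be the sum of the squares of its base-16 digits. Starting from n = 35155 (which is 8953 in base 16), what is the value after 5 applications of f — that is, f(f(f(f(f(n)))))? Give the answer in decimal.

35155 = (8,9,5,3)_16 → 8² + 9² + 5² + 3² = 179
179 = (11,3)_16 → 11² + 3² = 130
130 = (8,2)_16 → 8² + 2² = 68
68 = (4,4)_16 → 4² + 4² = 32
32 = (2,0)_16 → 2² + 0² = 4

4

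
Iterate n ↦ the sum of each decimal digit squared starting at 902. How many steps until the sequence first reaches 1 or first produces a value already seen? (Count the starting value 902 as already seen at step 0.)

10

902 → 9² + 0² + 2² = 81 + 0 + 4 = 85
85 → 8² + 5² = 64 + 25 = 89
89 → 8² + 9² = 64 + 81 = 145
145 → 1² + 4² + 5² = 1 + 16 + 25 = 42
42 → 4² + 2² = 16 + 4 = 20
20 → 2² + 0² = 4 + 0 = 4
4 → 4² = 16
16 → 1² + 6² = 1 + 36 = 37
37 → 3² + 7² = 9 + 49 = 58
58 → 5² + 8² = 25 + 64 = 89  — 89 repeats.
That took 10 steps.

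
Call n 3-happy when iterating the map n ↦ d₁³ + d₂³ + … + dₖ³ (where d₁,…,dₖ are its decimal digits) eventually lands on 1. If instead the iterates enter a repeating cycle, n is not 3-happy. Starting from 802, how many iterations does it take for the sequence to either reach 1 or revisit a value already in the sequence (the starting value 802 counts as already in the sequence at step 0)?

802 → 520
520 → 133
133 → 55
55 → 250
250 → 133  — 133 repeats.
That took 5 steps.

5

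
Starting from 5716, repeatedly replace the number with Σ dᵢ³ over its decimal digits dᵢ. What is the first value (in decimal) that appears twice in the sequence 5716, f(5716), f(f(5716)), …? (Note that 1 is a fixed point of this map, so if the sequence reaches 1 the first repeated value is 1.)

370

5716 → 5³ + 7³ + 1³ + 6³ = 685
685 → 6³ + 8³ + 5³ = 853
853 → 8³ + 5³ + 3³ = 664
664 → 6³ + 6³ + 4³ = 496
496 → 4³ + 9³ + 6³ = 1009
1009 → 1³ + 0³ + 0³ + 9³ = 730
730 → 7³ + 3³ + 0³ = 370
370 → 3³ + 7³ + 0³ = 370  — 370 already appeared earlier.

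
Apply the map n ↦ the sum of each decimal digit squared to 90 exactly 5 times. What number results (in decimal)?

58

90 → 81
81 → 65
65 → 61
61 → 37
37 → 58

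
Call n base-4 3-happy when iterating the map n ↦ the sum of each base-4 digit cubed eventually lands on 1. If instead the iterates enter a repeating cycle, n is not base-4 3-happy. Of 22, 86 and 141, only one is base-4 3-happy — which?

22: 22 → 10 → 16 → 1  — reaches 1 (base-4 3-happy)
86: 86 → 11 → 35 → 35  — repeats 35 (not base-4 3-happy)
141: 141 → 36 → 9 → 9  — repeats 9 (not base-4 3-happy)

22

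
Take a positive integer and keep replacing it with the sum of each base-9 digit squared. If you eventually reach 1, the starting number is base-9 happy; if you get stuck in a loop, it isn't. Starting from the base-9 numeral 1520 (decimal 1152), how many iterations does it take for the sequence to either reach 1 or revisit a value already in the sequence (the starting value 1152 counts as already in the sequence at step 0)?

1152 = (1,5,2,0)_9 → 30
30 = (3,3)_9 → 18
18 = (2,0)_9 → 4
4 = (4)_9 → 16
16 = (1,7)_9 → 50
50 = (5,5)_9 → 50  — 50 repeats.
That took 6 steps.

6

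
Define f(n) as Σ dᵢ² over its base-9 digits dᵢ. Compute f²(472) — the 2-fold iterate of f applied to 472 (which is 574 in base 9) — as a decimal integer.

2

472 = (5,7,4)_9 → 5² + 7² + 4² = 90
90 = (1,1,0)_9 → 1² + 1² + 0² = 2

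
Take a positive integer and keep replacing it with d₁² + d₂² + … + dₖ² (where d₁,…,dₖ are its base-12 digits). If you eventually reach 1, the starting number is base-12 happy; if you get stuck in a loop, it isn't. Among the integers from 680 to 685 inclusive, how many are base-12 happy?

680: 680 → 144 → 1  (reaches 1)
681: 681 → 161 → 27 → 13 → 2 → 4 → 16 → 17 → 26 → 8 → 64 → 41 → 34 → 104 → 128 → 164 → 66 → 61 → 26  (repeats 26)
682: 682 → 180 → 10 → 100 → 80 → 100  (repeats 100)
683: 683 → 201 → 98 → 68 → 89 → 74 → 40 → 25 → 5 → 25  (repeats 25)
684: 684 → 97 → 65 → 50 → 20 → 65  (repeats 65)
685: 685 → 98 → 68 → 89 → 74 → 40 → 25 → 5 → 25  (repeats 25)
base-12 happy: 680

1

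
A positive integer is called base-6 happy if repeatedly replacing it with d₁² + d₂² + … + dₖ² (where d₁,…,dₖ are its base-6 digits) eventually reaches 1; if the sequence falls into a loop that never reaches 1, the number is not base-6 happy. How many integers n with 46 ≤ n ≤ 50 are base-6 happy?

1

46: 46 → 18 → 9 → 10 → 17 → 29 → 41 → 26 → 20 → 13 → 5 → 25 → 17  — not base-6 happy
47: 47 → 27 → 25 → 17 → 29 → 41 → 26 → 20 → 13 → 5 → 25  — not base-6 happy
48: 48 → 5 → 25 → 17 → 29 → 41 → 26 → 20 → 13 → 5  — not base-6 happy
49: 49 → 6 → 1  — base-6 happy
50: 50 → 9 → 10 → 17 → 29 → 41 → 26 → 20 → 13 → 5 → 25 → 17  — not base-6 happy
base-6 happy: 49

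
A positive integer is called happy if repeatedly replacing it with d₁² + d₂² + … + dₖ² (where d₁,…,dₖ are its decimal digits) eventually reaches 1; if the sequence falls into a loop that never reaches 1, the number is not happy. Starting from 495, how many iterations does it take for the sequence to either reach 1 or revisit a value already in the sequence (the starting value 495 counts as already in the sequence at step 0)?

14

495 → 4² + 9² + 5² = 122
122 → 1² + 2² + 2² = 9
9 → 9² = 81
81 → 8² + 1² = 65
65 → 6² + 5² = 61
61 → 6² + 1² = 37
37 → 3² + 7² = 58
58 → 5² + 8² = 89
89 → 8² + 9² = 145
145 → 1² + 4² + 5² = 42
42 → 4² + 2² = 20
20 → 2² + 0² = 4
4 → 4² = 16
16 → 1² + 6² = 37  — 37 repeats.
That took 14 steps.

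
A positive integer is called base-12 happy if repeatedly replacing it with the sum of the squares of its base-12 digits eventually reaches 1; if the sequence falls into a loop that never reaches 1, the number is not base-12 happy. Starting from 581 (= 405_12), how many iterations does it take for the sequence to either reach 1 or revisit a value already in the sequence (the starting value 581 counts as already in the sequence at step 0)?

11

581 = (4,0,5)_12 → 4² + 0² + 5² = 16 + 0 + 25 = 41
41 = (3,5)_12 → 3² + 5² = 9 + 25 = 34
34 = (2,10)_12 → 2² + 10² = 4 + 100 = 104
104 = (8,8)_12 → 8² + 8² = 64 + 64 = 128
128 = (10,8)_12 → 10² + 8² = 100 + 64 = 164
164 = (1,1,8)_12 → 1² + 1² + 8² = 1 + 1 + 64 = 66
66 = (5,6)_12 → 5² + 6² = 25 + 36 = 61
61 = (5,1)_12 → 5² + 1² = 25 + 1 = 26
26 = (2,2)_12 → 2² + 2² = 4 + 4 = 8
8 = (8)_12 → 8² = 64
64 = (5,4)_12 → 5² + 4² = 25 + 16 = 41  — 41 repeats.
That took 11 steps.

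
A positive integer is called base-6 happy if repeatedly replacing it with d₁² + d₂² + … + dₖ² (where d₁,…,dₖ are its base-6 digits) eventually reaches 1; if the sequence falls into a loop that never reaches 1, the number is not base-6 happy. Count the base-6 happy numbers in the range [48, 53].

1

48: 48 → 5 → 25 → 17 → 29 → 41 → 26 → 20 → 13 → 5  — not base-6 happy
49: 49 → 6 → 1  — base-6 happy
50: 50 → 9 → 10 → 17 → 29 → 41 → 26 → 20 → 13 → 5 → 25 → 17  — not base-6 happy
51: 51 → 14 → 8 → 5 → 25 → 17 → 29 → 41 → 26 → 20 → 13 → 5  — not base-6 happy
52: 52 → 21 → 18 → 9 → 10 → 17 → 29 → 41 → 26 → 20 → 13 → 5 → 25 → 17  — not base-6 happy
53: 53 → 30 → 25 → 17 → 29 → 41 → 26 → 20 → 13 → 5 → 25  — not base-6 happy
base-6 happy: 49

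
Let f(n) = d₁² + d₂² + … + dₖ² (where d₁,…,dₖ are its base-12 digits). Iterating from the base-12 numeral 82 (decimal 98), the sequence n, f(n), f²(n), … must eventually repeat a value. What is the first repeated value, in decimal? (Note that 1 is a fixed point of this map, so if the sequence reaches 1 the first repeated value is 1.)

98 = (8,2)_12 → 68
68 = (5,8)_12 → 89
89 = (7,5)_12 → 74
74 = (6,2)_12 → 40
40 = (3,4)_12 → 25
25 = (2,1)_12 → 5
5 = (5)_12 → 25  — 25 already appeared earlier.

25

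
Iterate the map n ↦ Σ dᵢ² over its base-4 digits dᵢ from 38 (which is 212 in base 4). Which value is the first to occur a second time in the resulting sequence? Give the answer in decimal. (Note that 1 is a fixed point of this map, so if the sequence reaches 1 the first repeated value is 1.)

1

38 = (2,1,2)_4 → 2² + 1² + 2² = 9
9 = (2,1)_4 → 2² + 1² = 5
5 = (1,1)_4 → 1² + 1² = 2
2 = (2)_4 → 2² = 4
4 = (1,0)_4 → 1² + 0² = 1  — reached the fixed point 1.
1 → 1, so 1 is the first repeated value.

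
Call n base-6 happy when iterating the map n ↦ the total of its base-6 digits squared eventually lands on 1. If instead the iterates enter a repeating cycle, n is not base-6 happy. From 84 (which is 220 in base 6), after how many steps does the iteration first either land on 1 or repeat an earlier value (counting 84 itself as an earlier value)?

84 = (2,2,0)_6 → 2² + 2² + 0² = 4 + 4 + 0 = 8
8 = (1,2)_6 → 1² + 2² = 1 + 4 = 5
5 = (5)_6 → 5² = 25
25 = (4,1)_6 → 4² + 1² = 16 + 1 = 17
17 = (2,5)_6 → 2² + 5² = 4 + 25 = 29
29 = (4,5)_6 → 4² + 5² = 16 + 25 = 41
41 = (1,0,5)_6 → 1² + 0² + 5² = 1 + 0 + 25 = 26
26 = (4,2)_6 → 4² + 2² = 16 + 4 = 20
20 = (3,2)_6 → 3² + 2² = 9 + 4 = 13
13 = (2,1)_6 → 2² + 1² = 4 + 1 = 5  — 5 repeats.
That took 10 steps.

10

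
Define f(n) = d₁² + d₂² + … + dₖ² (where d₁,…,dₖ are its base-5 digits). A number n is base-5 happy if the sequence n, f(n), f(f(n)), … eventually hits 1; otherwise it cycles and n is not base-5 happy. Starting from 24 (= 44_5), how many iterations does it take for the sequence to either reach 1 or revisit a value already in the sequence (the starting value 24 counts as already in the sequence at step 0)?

24 = (4,4)_5 → 4² + 4² = 16 + 16 = 32
32 = (1,1,2)_5 → 1² + 1² + 2² = 1 + 1 + 4 = 6
6 = (1,1)_5 → 1² + 1² = 1 + 1 = 2
2 = (2)_5 → 2² = 4
4 = (4)_5 → 4² = 16
16 = (3,1)_5 → 3² + 1² = 9 + 1 = 10
10 = (2,0)_5 → 2² + 0² = 4 + 0 = 4  — 4 repeats.
That took 7 steps.

7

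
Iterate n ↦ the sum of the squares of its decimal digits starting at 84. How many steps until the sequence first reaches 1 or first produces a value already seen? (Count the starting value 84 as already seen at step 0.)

84 → 8² + 4² = 64 + 16 = 80
80 → 8² + 0² = 64 + 0 = 64
64 → 6² + 4² = 36 + 16 = 52
52 → 5² + 2² = 25 + 4 = 29
29 → 2² + 9² = 4 + 81 = 85
85 → 8² + 5² = 64 + 25 = 89
89 → 8² + 9² = 64 + 81 = 145
145 → 1² + 4² + 5² = 1 + 16 + 25 = 42
42 → 4² + 2² = 16 + 4 = 20
20 → 2² + 0² = 4 + 0 = 4
4 → 4² = 16
16 → 1² + 6² = 1 + 36 = 37
37 → 3² + 7² = 9 + 49 = 58
58 → 5² + 8² = 25 + 64 = 89  — 89 repeats.
That took 14 steps.

14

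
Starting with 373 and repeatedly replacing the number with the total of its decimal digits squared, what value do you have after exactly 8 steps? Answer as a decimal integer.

16

373 → 3² + 7² + 3² = 67
67 → 6² + 7² = 85
85 → 8² + 5² = 89
89 → 8² + 9² = 145
145 → 1² + 4² + 5² = 42
42 → 4² + 2² = 20
20 → 2² + 0² = 4
4 → 4² = 16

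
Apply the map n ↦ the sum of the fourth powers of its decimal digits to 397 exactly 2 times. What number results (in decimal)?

6898

397 → 3⁴ + 9⁴ + 7⁴ = 81 + 6561 + 2401 = 9043
9043 → 9⁴ + 0⁴ + 4⁴ + 3⁴ = 6561 + 0 + 256 + 81 = 6898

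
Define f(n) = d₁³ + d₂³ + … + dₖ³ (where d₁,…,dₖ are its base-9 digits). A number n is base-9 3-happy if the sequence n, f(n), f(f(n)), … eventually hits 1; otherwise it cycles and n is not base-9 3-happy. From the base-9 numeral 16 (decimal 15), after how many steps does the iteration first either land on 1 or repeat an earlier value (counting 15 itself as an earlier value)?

15 = (1,6)_9 → 1³ + 6³ = 217
217 = (2,6,1)_9 → 2³ + 6³ + 1³ = 225
225 = (2,7,0)_9 → 2³ + 7³ + 0³ = 351
351 = (4,3,0)_9 → 4³ + 3³ + 0³ = 91
91 = (1,1,1)_9 → 1³ + 1³ + 1³ = 3
3 = (3)_9 → 3³ = 27
27 = (3,0)_9 → 3³ + 0³ = 27  — 27 repeats.
That took 7 steps.

7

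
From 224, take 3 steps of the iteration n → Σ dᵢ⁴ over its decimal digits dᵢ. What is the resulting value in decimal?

8208

224 → 2⁴ + 2⁴ + 4⁴ = 288
288 → 2⁴ + 8⁴ + 8⁴ = 8208
8208 → 8⁴ + 2⁴ + 0⁴ + 8⁴ = 8208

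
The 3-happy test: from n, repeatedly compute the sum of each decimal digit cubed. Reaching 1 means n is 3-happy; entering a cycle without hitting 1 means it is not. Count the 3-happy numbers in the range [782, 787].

782: 782 → 863 → 755 → 593 → 881 → 1025 → 134 → 92 → 737 → 713 → 371 → 371  (repeats 371)
783: 783 → 882 → 1032 → 36 → 243 → 99 → 1458 → 702 → 351 → 153 → 153  (repeats 153)
784: 784 → 919 → 1459 → 919  (repeats 919)
785: 785 → 980 → 1241 → 74 → 407 → 407  (repeats 407)
786: 786 → 1071 → 345 → 216 → 225 → 141 → 66 → 432 → 99 → 1458 → 702 → 351 → 153 → 153  (repeats 153)
787: 787 → 1198 → 1243 → 100 → 1  (reaches 1)
3-happy: 787

1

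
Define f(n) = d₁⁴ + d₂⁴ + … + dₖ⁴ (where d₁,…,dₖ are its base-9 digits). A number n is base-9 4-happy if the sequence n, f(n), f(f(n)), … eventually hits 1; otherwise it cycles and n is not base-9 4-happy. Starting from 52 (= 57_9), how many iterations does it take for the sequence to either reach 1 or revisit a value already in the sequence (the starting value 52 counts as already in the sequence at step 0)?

14

52 = (5,7)_9 → 5⁴ + 7⁴ = 3026
3026 = (4,1,3,2)_9 → 4⁴ + 1⁴ + 3⁴ + 2⁴ = 354
354 = (4,3,3)_9 → 4⁴ + 3⁴ + 3⁴ = 418
418 = (5,1,4)_9 → 5⁴ + 1⁴ + 4⁴ = 882
882 = (1,1,8,0)_9 → 1⁴ + 1⁴ + 8⁴ + 0⁴ = 4098
4098 = (5,5,5,3)_9 → 5⁴ + 5⁴ + 5⁴ + 3⁴ = 1956
1956 = (2,6,1,3)_9 → 2⁴ + 6⁴ + 1⁴ + 3⁴ = 1394
1394 = (1,8,1,8)_9 → 1⁴ + 8⁴ + 1⁴ + 8⁴ = 8194
8194 = (1,2,2,1,4)_9 → 1⁴ + 2⁴ + 2⁴ + 1⁴ + 4⁴ = 290
290 = (3,5,2)_9 → 3⁴ + 5⁴ + 2⁴ = 722
722 = (8,8,2)_9 → 8⁴ + 8⁴ + 2⁴ = 8208
8208 = (1,2,2,3,0)_9 → 1⁴ + 2⁴ + 2⁴ + 3⁴ + 0⁴ = 114
114 = (1,3,6)_9 → 1⁴ + 3⁴ + 6⁴ = 1378
1378 = (1,8,0,1)_9 → 1⁴ + 8⁴ + 0⁴ + 1⁴ = 4098  — 4098 repeats.
That took 14 steps.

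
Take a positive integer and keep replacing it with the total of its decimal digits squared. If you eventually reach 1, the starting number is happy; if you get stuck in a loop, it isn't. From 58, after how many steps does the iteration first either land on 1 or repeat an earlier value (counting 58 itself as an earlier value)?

8

58 → 89
89 → 145
145 → 42
42 → 20
20 → 4
4 → 16
16 → 37
37 → 58  — 58 repeats.
That took 8 steps.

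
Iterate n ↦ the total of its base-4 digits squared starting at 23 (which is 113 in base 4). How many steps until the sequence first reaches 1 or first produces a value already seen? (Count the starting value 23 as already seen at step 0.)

6

23 = (1,1,3)_4 → 1² + 1² + 3² = 1 + 1 + 9 = 11
11 = (2,3)_4 → 2² + 3² = 4 + 9 = 13
13 = (3,1)_4 → 3² + 1² = 9 + 1 = 10
10 = (2,2)_4 → 2² + 2² = 4 + 4 = 8
8 = (2,0)_4 → 2² + 0² = 4 + 0 = 4
4 = (1,0)_4 → 1² + 0² = 1 + 0 = 1  — reached 1.
That took 6 steps.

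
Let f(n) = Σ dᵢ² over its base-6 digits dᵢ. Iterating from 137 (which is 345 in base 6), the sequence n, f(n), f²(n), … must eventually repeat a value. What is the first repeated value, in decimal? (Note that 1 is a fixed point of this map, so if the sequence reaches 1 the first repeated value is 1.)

137 = (3,4,5)_6 → 3² + 4² + 5² = 50
50 = (1,2,2)_6 → 1² + 2² + 2² = 9
9 = (1,3)_6 → 1² + 3² = 10
10 = (1,4)_6 → 1² + 4² = 17
17 = (2,5)_6 → 2² + 5² = 29
29 = (4,5)_6 → 4² + 5² = 41
41 = (1,0,5)_6 → 1² + 0² + 5² = 26
26 = (4,2)_6 → 4² + 2² = 20
20 = (3,2)_6 → 3² + 2² = 13
13 = (2,1)_6 → 2² + 1² = 5
5 = (5)_6 → 5² = 25
25 = (4,1)_6 → 4² + 1² = 17  — 17 already appeared earlier.

17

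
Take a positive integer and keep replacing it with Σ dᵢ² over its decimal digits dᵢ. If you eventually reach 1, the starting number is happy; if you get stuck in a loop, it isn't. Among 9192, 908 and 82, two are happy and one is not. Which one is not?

908

9192: 9192 → 167 → 86 → 100 → 1  — reaches 1 (happy)
908: 908 → 145 → 42 → 20 → 4 → 16 → 37 → 58 → 89 → 145  — repeats 145 (not happy)
82: 82 → 68 → 100 → 1  — reaches 1 (happy)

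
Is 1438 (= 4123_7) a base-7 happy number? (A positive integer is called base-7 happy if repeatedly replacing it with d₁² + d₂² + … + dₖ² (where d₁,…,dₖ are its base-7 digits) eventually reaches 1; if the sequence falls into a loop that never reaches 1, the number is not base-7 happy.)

1438 = (4,1,2,3)_7 → 30
30 = (4,2)_7 → 20
20 = (2,6)_7 → 40
40 = (5,5)_7 → 50
50 = (1,0,1)_7 → 2
2 = (2)_7 → 4
4 = (4)_7 → 16
16 = (2,2)_7 → 8
8 = (1,1)_7 → 2  — 2 already seen; the sequence cycles without reaching 1.

not base-7 happy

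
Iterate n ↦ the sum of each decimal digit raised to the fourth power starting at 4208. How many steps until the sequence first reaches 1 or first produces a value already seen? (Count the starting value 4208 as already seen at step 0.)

12

4208 → 4⁴ + 2⁴ + 0⁴ + 8⁴ = 4368
4368 → 4⁴ + 3⁴ + 6⁴ + 8⁴ = 5729
5729 → 5⁴ + 7⁴ + 2⁴ + 9⁴ = 9603
9603 → 9⁴ + 6⁴ + 0⁴ + 3⁴ = 7938
7938 → 7⁴ + 9⁴ + 3⁴ + 8⁴ = 13139
13139 → 1⁴ + 3⁴ + 1⁴ + 3⁴ + 9⁴ = 6725
6725 → 6⁴ + 7⁴ + 2⁴ + 5⁴ = 4338
4338 → 4⁴ + 3⁴ + 3⁴ + 8⁴ = 4514
4514 → 4⁴ + 5⁴ + 1⁴ + 4⁴ = 1138
1138 → 1⁴ + 1⁴ + 3⁴ + 8⁴ = 4179
4179 → 4⁴ + 1⁴ + 7⁴ + 9⁴ = 9219
9219 → 9⁴ + 2⁴ + 1⁴ + 9⁴ = 13139  — 13139 repeats.
That took 12 steps.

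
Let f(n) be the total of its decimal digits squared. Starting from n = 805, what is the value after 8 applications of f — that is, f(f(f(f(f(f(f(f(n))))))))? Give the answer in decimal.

58

805 → 8² + 0² + 5² = 89
89 → 8² + 9² = 145
145 → 1² + 4² + 5² = 42
42 → 4² + 2² = 20
20 → 2² + 0² = 4
4 → 4² = 16
16 → 1² + 6² = 37
37 → 3² + 7² = 58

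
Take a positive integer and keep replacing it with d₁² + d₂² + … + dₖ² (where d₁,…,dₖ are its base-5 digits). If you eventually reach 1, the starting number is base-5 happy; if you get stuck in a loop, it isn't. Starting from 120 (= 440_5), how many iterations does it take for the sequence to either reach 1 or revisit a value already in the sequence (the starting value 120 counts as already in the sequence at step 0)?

120 = (4,4,0)_5 → 4² + 4² + 0² = 16 + 16 + 0 = 32
32 = (1,1,2)_5 → 1² + 1² + 2² = 1 + 1 + 4 = 6
6 = (1,1)_5 → 1² + 1² = 1 + 1 = 2
2 = (2)_5 → 2² = 4
4 = (4)_5 → 4² = 16
16 = (3,1)_5 → 3² + 1² = 9 + 1 = 10
10 = (2,0)_5 → 2² + 0² = 4 + 0 = 4  — 4 repeats.
That took 7 steps.

7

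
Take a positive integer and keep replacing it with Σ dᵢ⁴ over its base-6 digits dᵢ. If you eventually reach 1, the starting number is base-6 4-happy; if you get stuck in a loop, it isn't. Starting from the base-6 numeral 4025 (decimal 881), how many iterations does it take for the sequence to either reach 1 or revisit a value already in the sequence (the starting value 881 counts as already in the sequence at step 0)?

13

881 = (4,0,2,5)_6 → 4⁴ + 0⁴ + 2⁴ + 5⁴ = 897
897 = (4,0,5,3)_6 → 4⁴ + 0⁴ + 5⁴ + 3⁴ = 962
962 = (4,2,4,2)_6 → 4⁴ + 2⁴ + 4⁴ + 2⁴ = 544
544 = (2,3,0,4)_6 → 2⁴ + 3⁴ + 0⁴ + 4⁴ = 353
353 = (1,3,4,5)_6 → 1⁴ + 3⁴ + 4⁴ + 5⁴ = 963
963 = (4,2,4,3)_6 → 4⁴ + 2⁴ + 4⁴ + 3⁴ = 609
609 = (2,4,5,3)_6 → 2⁴ + 4⁴ + 5⁴ + 3⁴ = 978
978 = (4,3,1,0)_6 → 4⁴ + 3⁴ + 1⁴ + 0⁴ = 338
338 = (1,3,2,2)_6 → 1⁴ + 3⁴ + 2⁴ + 2⁴ = 114
114 = (3,1,0)_6 → 3⁴ + 1⁴ + 0⁴ = 82
82 = (2,1,4)_6 → 2⁴ + 1⁴ + 4⁴ = 273
273 = (1,1,3,3)_6 → 1⁴ + 1⁴ + 3⁴ + 3⁴ = 164
164 = (4,3,2)_6 → 4⁴ + 3⁴ + 2⁴ = 353  — 353 repeats.
That took 13 steps.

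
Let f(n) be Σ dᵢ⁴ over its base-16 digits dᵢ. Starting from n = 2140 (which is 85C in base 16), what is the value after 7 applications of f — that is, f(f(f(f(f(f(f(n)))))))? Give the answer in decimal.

1298

2140 = (8,5,12)_16 → 8⁴ + 5⁴ + 12⁴ = 25457
25457 = (6,3,7,1)_16 → 6⁴ + 3⁴ + 7⁴ + 1⁴ = 3779
3779 = (14,12,3)_16 → 14⁴ + 12⁴ + 3⁴ = 59233
59233 = (14,7,6,1)_16 → 14⁴ + 7⁴ + 6⁴ + 1⁴ = 42114
42114 = (10,4,8,2)_16 → 10⁴ + 4⁴ + 8⁴ + 2⁴ = 14368
14368 = (3,8,2,0)_16 → 3⁴ + 8⁴ + 2⁴ + 0⁴ = 4193
4193 = (1,0,6,1)_16 → 1⁴ + 0⁴ + 6⁴ + 1⁴ = 1298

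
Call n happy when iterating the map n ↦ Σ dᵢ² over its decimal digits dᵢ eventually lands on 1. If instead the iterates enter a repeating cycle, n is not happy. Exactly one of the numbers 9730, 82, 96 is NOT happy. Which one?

96

9730: 9730 → 139 → 91 → 82 → 68 → 100 → 1  — reaches 1 (happy)
82: 82 → 68 → 100 → 1  — reaches 1 (happy)
96: 96 → 117 → 51 → 26 → 40 → 16 → 37 → 58 → 89 → 145 → 42 → 20 → 4 → 16  — repeats 16 (not happy)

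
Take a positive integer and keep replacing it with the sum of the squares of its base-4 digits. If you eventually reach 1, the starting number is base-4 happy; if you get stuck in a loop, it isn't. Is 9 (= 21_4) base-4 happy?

9 = (2,1)_4 → 2² + 1² = 4 + 1 = 5
5 = (1,1)_4 → 1² + 1² = 1 + 1 = 2
2 = (2)_4 → 2² = 4
4 = (1,0)_4 → 1² + 0² = 1 + 0 = 1  — reached 1.

base-4 happy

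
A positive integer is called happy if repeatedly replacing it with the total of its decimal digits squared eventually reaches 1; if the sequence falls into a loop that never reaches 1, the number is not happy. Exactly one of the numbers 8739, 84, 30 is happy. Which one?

8739

8739: 8739 → 203 → 13 → 10 → 1  — reaches 1 (happy)
84: 84 → 80 → 64 → 52 → 29 → 85 → 89 → 145 → 42 → 20 → 4 → 16 → 37 → 58 → 89  — repeats 89 (not happy)
30: 30 → 9 → 81 → 65 → 61 → 37 → 58 → 89 → 145 → 42 → 20 → 4 → 16 → 37  — repeats 37 (not happy)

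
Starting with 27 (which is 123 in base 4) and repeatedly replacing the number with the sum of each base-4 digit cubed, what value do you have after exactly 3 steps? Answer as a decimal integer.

9

27 = (1,2,3)_4 → 1³ + 2³ + 3³ = 36
36 = (2,1,0)_4 → 2³ + 1³ + 0³ = 9
9 = (2,1)_4 → 2³ + 1³ = 9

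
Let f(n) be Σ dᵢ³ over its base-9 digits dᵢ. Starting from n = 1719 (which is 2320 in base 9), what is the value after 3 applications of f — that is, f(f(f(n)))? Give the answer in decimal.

133

1719 = (2,3,2,0)_9 → 2³ + 3³ + 2³ + 0³ = 43
43 = (4,7)_9 → 4³ + 7³ = 407
407 = (5,0,2)_9 → 5³ + 0³ + 2³ = 133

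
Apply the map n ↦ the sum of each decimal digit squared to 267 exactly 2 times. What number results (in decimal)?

267 → 89
89 → 145

145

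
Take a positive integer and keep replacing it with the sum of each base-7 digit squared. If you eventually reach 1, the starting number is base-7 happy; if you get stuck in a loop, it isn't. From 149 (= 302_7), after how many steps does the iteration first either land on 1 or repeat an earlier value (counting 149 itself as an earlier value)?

5

149 = (3,0,2)_7 → 3² + 0² + 2² = 9 + 0 + 4 = 13
13 = (1,6)_7 → 1² + 6² = 1 + 36 = 37
37 = (5,2)_7 → 5² + 2² = 25 + 4 = 29
29 = (4,1)_7 → 4² + 1² = 16 + 1 = 17
17 = (2,3)_7 → 2² + 3² = 4 + 9 = 13  — 13 repeats.
That took 5 steps.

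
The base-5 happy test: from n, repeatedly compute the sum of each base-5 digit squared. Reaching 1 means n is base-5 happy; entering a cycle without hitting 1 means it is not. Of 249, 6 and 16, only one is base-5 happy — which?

249: 249 → 49 → 33 → 11 → 5 → 1  — reaches 1 (base-5 happy)
6: 6 → 2 → 4 → 16 → 10 → 4  — repeats 4 (not base-5 happy)
16: 16 → 10 → 4 → 16  — repeats 16 (not base-5 happy)

249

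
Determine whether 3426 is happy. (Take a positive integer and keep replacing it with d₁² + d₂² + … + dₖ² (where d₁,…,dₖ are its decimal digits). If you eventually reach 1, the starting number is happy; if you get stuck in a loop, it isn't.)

3426 → 3² + 4² + 2² + 6² = 65
65 → 6² + 5² = 61
61 → 6² + 1² = 37
37 → 3² + 7² = 58
58 → 5² + 8² = 89
89 → 8² + 9² = 145
145 → 1² + 4² + 5² = 42
42 → 4² + 2² = 20
20 → 2² + 0² = 4
4 → 4² = 16
16 → 1² + 6² = 37  — 37 already seen; the sequence cycles without reaching 1.

not happy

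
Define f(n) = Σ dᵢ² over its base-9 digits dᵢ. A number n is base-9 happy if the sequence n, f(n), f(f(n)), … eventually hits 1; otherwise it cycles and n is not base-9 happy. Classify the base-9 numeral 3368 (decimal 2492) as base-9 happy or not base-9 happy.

2492 = (3,3,6,8)_9 → 3² + 3² + 6² + 8² = 9 + 9 + 36 + 64 = 118
118 = (1,4,1)_9 → 1² + 4² + 1² = 1 + 16 + 1 = 18
18 = (2,0)_9 → 2² + 0² = 4 + 0 = 4
4 = (4)_9 → 4² = 16
16 = (1,7)_9 → 1² + 7² = 1 + 49 = 50
50 = (5,5)_9 → 5² + 5² = 25 + 25 = 50  — 50 already seen; the sequence cycles without reaching 1.

not base-9 happy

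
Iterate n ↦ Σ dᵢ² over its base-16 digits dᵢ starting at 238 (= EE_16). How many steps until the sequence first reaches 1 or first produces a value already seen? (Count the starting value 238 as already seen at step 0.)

8

238 = (14,14)_16 → 14² + 14² = 196 + 196 = 392
392 = (1,8,8)_16 → 1² + 8² + 8² = 1 + 64 + 64 = 129
129 = (8,1)_16 → 8² + 1² = 64 + 1 = 65
65 = (4,1)_16 → 4² + 1² = 16 + 1 = 17
17 = (1,1)_16 → 1² + 1² = 1 + 1 = 2
2 = (2)_16 → 2² = 4
4 = (4)_16 → 4² = 16
16 = (1,0)_16 → 1² + 0² = 1 + 0 = 1  — reached 1.
That took 8 steps.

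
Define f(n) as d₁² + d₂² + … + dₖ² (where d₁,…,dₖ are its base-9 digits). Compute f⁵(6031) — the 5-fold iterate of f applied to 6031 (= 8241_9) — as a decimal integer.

89

6031 = (8,2,4,1)_9 → 8² + 2² + 4² + 1² = 85
85 = (1,0,4)_9 → 1² + 0² + 4² = 17
17 = (1,8)_9 → 1² + 8² = 65
65 = (7,2)_9 → 7² + 2² = 53
53 = (5,8)_9 → 5² + 8² = 89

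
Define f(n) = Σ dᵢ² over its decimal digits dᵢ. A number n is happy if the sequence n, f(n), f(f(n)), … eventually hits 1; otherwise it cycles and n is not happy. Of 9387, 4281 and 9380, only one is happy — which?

9387: 9387 → 203 → 13 → 10 → 1  — reaches 1 (happy)
4281: 4281 → 85 → 89 → 145 → 42 → 20 → 4 → 16 → 37 → 58 → 89  — repeats 89 (not happy)
9380: 9380 → 154 → 42 → 20 → 4 → 16 → 37 → 58 → 89 → 145 → 42  — repeats 42 (not happy)

9387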